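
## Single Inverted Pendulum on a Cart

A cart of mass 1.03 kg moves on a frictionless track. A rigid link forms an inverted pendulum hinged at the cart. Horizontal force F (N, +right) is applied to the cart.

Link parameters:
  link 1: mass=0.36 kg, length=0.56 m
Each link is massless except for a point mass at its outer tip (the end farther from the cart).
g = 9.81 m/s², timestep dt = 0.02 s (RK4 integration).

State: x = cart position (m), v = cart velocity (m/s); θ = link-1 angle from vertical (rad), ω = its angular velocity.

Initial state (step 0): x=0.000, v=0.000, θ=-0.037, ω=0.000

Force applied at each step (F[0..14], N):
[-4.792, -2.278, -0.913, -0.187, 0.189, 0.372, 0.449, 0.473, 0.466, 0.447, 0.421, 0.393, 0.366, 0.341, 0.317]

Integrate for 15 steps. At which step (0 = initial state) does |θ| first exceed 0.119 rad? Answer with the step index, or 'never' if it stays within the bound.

apply F[0]=-4.792 → step 1: x=-0.001, v=-0.091, θ=-0.036, ω=0.149
apply F[1]=-2.278 → step 2: x=-0.003, v=-0.132, θ=-0.032, ω=0.212
apply F[2]=-0.913 → step 3: x=-0.006, v=-0.148, θ=-0.028, ω=0.229
apply F[3]=-0.187 → step 4: x=-0.009, v=-0.150, θ=-0.023, ω=0.224
apply F[4]=+0.189 → step 5: x=-0.012, v=-0.145, θ=-0.019, ω=0.207
apply F[5]=+0.372 → step 6: x=-0.015, v=-0.137, θ=-0.015, ω=0.187
apply F[6]=+0.449 → step 7: x=-0.017, v=-0.127, θ=-0.011, ω=0.165
apply F[7]=+0.473 → step 8: x=-0.020, v=-0.117, θ=-0.008, ω=0.144
apply F[8]=+0.466 → step 9: x=-0.022, v=-0.108, θ=-0.005, ω=0.125
apply F[9]=+0.447 → step 10: x=-0.024, v=-0.099, θ=-0.003, ω=0.107
apply F[10]=+0.421 → step 11: x=-0.026, v=-0.090, θ=-0.001, ω=0.092
apply F[11]=+0.393 → step 12: x=-0.028, v=-0.083, θ=0.001, ω=0.078
apply F[12]=+0.366 → step 13: x=-0.029, v=-0.076, θ=0.002, ω=0.066
apply F[13]=+0.341 → step 14: x=-0.031, v=-0.069, θ=0.003, ω=0.055
apply F[14]=+0.317 → step 15: x=-0.032, v=-0.063, θ=0.004, ω=0.046
max |θ| = 0.037 ≤ 0.119 over all 16 states.

Answer: never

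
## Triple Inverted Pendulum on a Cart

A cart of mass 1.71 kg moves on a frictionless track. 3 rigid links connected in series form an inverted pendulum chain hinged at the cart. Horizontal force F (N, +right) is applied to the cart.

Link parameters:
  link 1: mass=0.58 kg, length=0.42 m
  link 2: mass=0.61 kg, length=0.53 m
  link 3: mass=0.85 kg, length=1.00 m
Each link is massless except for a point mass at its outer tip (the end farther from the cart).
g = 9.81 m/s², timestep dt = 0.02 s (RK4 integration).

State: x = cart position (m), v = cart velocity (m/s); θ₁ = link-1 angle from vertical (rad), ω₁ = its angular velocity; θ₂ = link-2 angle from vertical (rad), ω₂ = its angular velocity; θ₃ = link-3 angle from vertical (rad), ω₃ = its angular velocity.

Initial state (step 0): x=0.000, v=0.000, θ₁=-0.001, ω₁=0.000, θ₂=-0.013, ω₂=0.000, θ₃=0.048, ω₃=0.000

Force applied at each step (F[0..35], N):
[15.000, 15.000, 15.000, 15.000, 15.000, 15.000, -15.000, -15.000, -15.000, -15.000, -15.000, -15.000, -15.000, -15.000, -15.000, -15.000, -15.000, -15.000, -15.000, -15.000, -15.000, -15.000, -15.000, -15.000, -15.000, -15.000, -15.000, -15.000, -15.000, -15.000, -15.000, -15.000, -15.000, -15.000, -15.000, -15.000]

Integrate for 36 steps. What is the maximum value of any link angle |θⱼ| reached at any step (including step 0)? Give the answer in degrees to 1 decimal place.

Answer: 204.5°

Derivation:
apply F[0]=+15.000 → step 1: x=0.002, v=0.176, θ₁=-0.005, ω₁=-0.408, θ₂=-0.013, ω₂=-0.045, θ₃=0.048, ω₃=0.028
apply F[1]=+15.000 → step 2: x=0.007, v=0.354, θ₁=-0.017, ω₁=-0.832, θ₂=-0.015, ω₂=-0.081, θ₃=0.049, ω₃=0.057
apply F[2]=+15.000 → step 3: x=0.016, v=0.535, θ₁=-0.039, ω₁=-1.288, θ₂=-0.017, ω₂=-0.098, θ₃=0.051, ω₃=0.085
apply F[3]=+15.000 → step 4: x=0.028, v=0.721, θ₁=-0.069, ω₁=-1.789, θ₂=-0.018, ω₂=-0.089, θ₃=0.053, ω₃=0.112
apply F[4]=+15.000 → step 5: x=0.045, v=0.911, θ₁=-0.110, ω₁=-2.339, θ₂=-0.020, ω₂=-0.052, θ₃=0.055, ω₃=0.137
apply F[5]=+15.000 → step 6: x=0.065, v=1.103, θ₁=-0.163, ω₁=-2.927, θ₂=-0.020, ω₂=0.007, θ₃=0.058, ω₃=0.156
apply F[6]=-15.000 → step 7: x=0.086, v=0.960, θ₁=-0.220, ω₁=-2.821, θ₂=-0.019, ω₂=0.137, θ₃=0.061, ω₃=0.182
apply F[7]=-15.000 → step 8: x=0.103, v=0.824, θ₁=-0.277, ω₁=-2.807, θ₂=-0.015, ω₂=0.318, θ₃=0.065, ω₃=0.207
apply F[8]=-15.000 → step 9: x=0.119, v=0.695, θ₁=-0.333, ω₁=-2.865, θ₂=-0.006, ω₂=0.540, θ₃=0.070, ω₃=0.230
apply F[9]=-15.000 → step 10: x=0.131, v=0.569, θ₁=-0.391, ω₁=-2.975, θ₂=0.007, ω₂=0.792, θ₃=0.074, ω₃=0.249
apply F[10]=-15.000 → step 11: x=0.141, v=0.442, θ₁=-0.452, ω₁=-3.115, θ₂=0.026, ω₂=1.061, θ₃=0.080, ω₃=0.261
apply F[11]=-15.000 → step 12: x=0.149, v=0.314, θ₁=-0.516, ω₁=-3.267, θ₂=0.050, ω₂=1.333, θ₃=0.085, ω₃=0.269
apply F[12]=-15.000 → step 13: x=0.154, v=0.182, θ₁=-0.583, ω₁=-3.418, θ₂=0.079, ω₂=1.597, θ₃=0.090, ω₃=0.272
apply F[13]=-15.000 → step 14: x=0.156, v=0.046, θ₁=-0.653, ω₁=-3.558, θ₂=0.113, ω₂=1.845, θ₃=0.096, ω₃=0.272
apply F[14]=-15.000 → step 15: x=0.156, v=-0.094, θ₁=-0.725, ω₁=-3.685, θ₂=0.153, ω₂=2.074, θ₃=0.101, ω₃=0.270
apply F[15]=-15.000 → step 16: x=0.152, v=-0.237, θ₁=-0.800, ω₁=-3.801, θ₂=0.196, ω₂=2.282, θ₃=0.107, ω₃=0.269
apply F[16]=-15.000 → step 17: x=0.146, v=-0.384, θ₁=-0.877, ω₁=-3.907, θ₂=0.244, ω₂=2.468, θ₃=0.112, ω₃=0.269
apply F[17]=-15.000 → step 18: x=0.137, v=-0.533, θ₁=-0.956, ω₁=-4.010, θ₂=0.295, ω₂=2.634, θ₃=0.117, ω₃=0.273
apply F[18]=-15.000 → step 19: x=0.125, v=-0.685, θ₁=-1.038, ω₁=-4.113, θ₂=0.349, ω₂=2.781, θ₃=0.123, ω₃=0.281
apply F[19]=-15.000 → step 20: x=0.110, v=-0.838, θ₁=-1.121, ω₁=-4.224, θ₂=0.406, ω₂=2.908, θ₃=0.129, ω₃=0.294
apply F[20]=-15.000 → step 21: x=0.091, v=-0.992, θ₁=-1.207, ω₁=-4.350, θ₂=0.465, ω₂=3.014, θ₃=0.135, ω₃=0.312
apply F[21]=-15.000 → step 22: x=0.070, v=-1.149, θ₁=-1.295, ω₁=-4.499, θ₂=0.526, ω₂=3.097, θ₃=0.141, ω₃=0.338
apply F[22]=-15.000 → step 23: x=0.045, v=-1.308, θ₁=-1.387, ω₁=-4.685, θ₂=0.589, ω₂=3.152, θ₃=0.148, ω₃=0.369
apply F[23]=-15.000 → step 24: x=0.018, v=-1.472, θ₁=-1.483, ω₁=-4.923, θ₂=0.652, ω₂=3.173, θ₃=0.156, ω₃=0.404
apply F[24]=-15.000 → step 25: x=-0.014, v=-1.645, θ₁=-1.584, ω₁=-5.235, θ₂=0.716, ω₂=3.150, θ₃=0.164, ω₃=0.438
apply F[25]=-15.000 → step 26: x=-0.048, v=-1.833, θ₁=-1.693, ω₁=-5.650, θ₂=0.778, ω₂=3.076, θ₃=0.173, ω₃=0.464
apply F[26]=-15.000 → step 27: x=-0.087, v=-2.048, θ₁=-1.811, ω₁=-6.201, θ₂=0.838, ω₂=2.953, θ₃=0.183, ω₃=0.463
apply F[27]=-15.000 → step 28: x=-0.131, v=-2.307, θ₁=-1.942, ω₁=-6.913, θ₂=0.896, ω₂=2.814, θ₃=0.191, ω₃=0.408
apply F[28]=-15.000 → step 29: x=-0.180, v=-2.627, θ₁=-2.089, ω₁=-7.769, θ₂=0.951, ω₂=2.760, θ₃=0.198, ω₃=0.260
apply F[29]=-15.000 → step 30: x=-0.236, v=-3.015, θ₁=-2.253, ω₁=-8.662, θ₂=1.008, ω₂=2.990, θ₃=0.201, ω₃=-0.010
apply F[30]=-15.000 → step 31: x=-0.301, v=-3.436, θ₁=-2.434, ω₁=-9.406, θ₂=1.074, ω₂=3.716, θ₃=0.197, ω₃=-0.370
apply F[31]=-15.000 → step 32: x=-0.373, v=-3.828, θ₁=-2.628, ω₁=-9.937, θ₂=1.160, ω₂=4.940, θ₃=0.186, ω₃=-0.703
apply F[32]=-15.000 → step 33: x=-0.453, v=-4.150, θ₁=-2.832, ω₁=-10.458, θ₂=1.274, ω₂=6.486, θ₃=0.170, ω₃=-0.883
apply F[33]=-15.000 → step 34: x=-0.539, v=-4.400, θ₁=-3.048, ω₁=-11.290, θ₂=1.422, ω₂=8.341, θ₃=0.153, ω₃=-0.821
apply F[34]=-15.000 → step 35: x=-0.629, v=-4.560, θ₁=-3.288, ω₁=-12.809, θ₂=1.612, ω₂=10.873, θ₃=0.140, ω₃=-0.367
apply F[35]=-15.000 → step 36: x=-0.720, v=-4.482, θ₁=-3.569, ω₁=-15.587, θ₂=1.868, ω₂=15.112, θ₃=0.144, ω₃=1.044
Max |angle| over trajectory = 3.569 rad = 204.5°.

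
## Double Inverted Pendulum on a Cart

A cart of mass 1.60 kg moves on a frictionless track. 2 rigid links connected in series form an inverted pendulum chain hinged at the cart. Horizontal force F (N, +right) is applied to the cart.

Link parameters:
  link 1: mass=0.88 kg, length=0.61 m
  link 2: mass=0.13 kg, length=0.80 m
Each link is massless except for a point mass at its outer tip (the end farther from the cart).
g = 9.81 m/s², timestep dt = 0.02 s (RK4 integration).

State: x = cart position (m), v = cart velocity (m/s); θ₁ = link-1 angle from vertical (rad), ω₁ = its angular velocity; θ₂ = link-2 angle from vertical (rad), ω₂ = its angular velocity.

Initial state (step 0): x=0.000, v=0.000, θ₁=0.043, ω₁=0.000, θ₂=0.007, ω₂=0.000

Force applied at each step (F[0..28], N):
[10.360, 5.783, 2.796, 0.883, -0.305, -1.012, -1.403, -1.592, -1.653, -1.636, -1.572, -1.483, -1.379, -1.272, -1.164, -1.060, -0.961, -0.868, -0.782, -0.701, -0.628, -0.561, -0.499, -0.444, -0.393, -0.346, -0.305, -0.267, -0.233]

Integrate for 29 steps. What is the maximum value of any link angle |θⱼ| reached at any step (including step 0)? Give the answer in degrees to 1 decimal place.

apply F[0]=+10.360 → step 1: x=0.001, v=0.124, θ₁=0.041, ω₁=-0.188, θ₂=0.007, ω₂=-0.010
apply F[1]=+5.783 → step 2: x=0.004, v=0.192, θ₁=0.036, ω₁=-0.284, θ₂=0.007, ω₂=-0.019
apply F[2]=+2.796 → step 3: x=0.009, v=0.222, θ₁=0.030, ω₁=-0.323, θ₂=0.006, ω₂=-0.027
apply F[3]=+0.883 → step 4: x=0.013, v=0.230, θ₁=0.024, ω₁=-0.326, θ₂=0.006, ω₂=-0.033
apply F[4]=-0.305 → step 5: x=0.018, v=0.224, θ₁=0.018, ω₁=-0.308, θ₂=0.005, ω₂=-0.037
apply F[5]=-1.012 → step 6: x=0.022, v=0.209, θ₁=0.012, ω₁=-0.279, θ₂=0.004, ω₂=-0.040
apply F[6]=-1.403 → step 7: x=0.026, v=0.191, θ₁=0.006, ω₁=-0.245, θ₂=0.003, ω₂=-0.042
apply F[7]=-1.592 → step 8: x=0.030, v=0.170, θ₁=0.002, ω₁=-0.211, θ₂=0.002, ω₂=-0.042
apply F[8]=-1.653 → step 9: x=0.033, v=0.150, θ₁=-0.002, ω₁=-0.177, θ₂=0.002, ω₂=-0.041
apply F[9]=-1.636 → step 10: x=0.036, v=0.130, θ₁=-0.005, ω₁=-0.145, θ₂=0.001, ω₂=-0.040
apply F[10]=-1.572 → step 11: x=0.038, v=0.111, θ₁=-0.008, ω₁=-0.117, θ₂=-0.000, ω₂=-0.038
apply F[11]=-1.483 → step 12: x=0.040, v=0.093, θ₁=-0.010, ω₁=-0.092, θ₂=-0.001, ω₂=-0.036
apply F[12]=-1.379 → step 13: x=0.042, v=0.077, θ₁=-0.012, ω₁=-0.070, θ₂=-0.001, ω₂=-0.033
apply F[13]=-1.272 → step 14: x=0.043, v=0.063, θ₁=-0.013, ω₁=-0.050, θ₂=-0.002, ω₂=-0.030
apply F[14]=-1.164 → step 15: x=0.044, v=0.050, θ₁=-0.014, ω₁=-0.034, θ₂=-0.003, ω₂=-0.027
apply F[15]=-1.060 → step 16: x=0.045, v=0.039, θ₁=-0.014, ω₁=-0.020, θ₂=-0.003, ω₂=-0.024
apply F[16]=-0.961 → step 17: x=0.046, v=0.028, θ₁=-0.014, ω₁=-0.008, θ₂=-0.004, ω₂=-0.021
apply F[17]=-0.868 → step 18: x=0.046, v=0.019, θ₁=-0.014, ω₁=0.001, θ₂=-0.004, ω₂=-0.018
apply F[18]=-0.782 → step 19: x=0.047, v=0.011, θ₁=-0.014, ω₁=0.009, θ₂=-0.004, ω₂=-0.015
apply F[19]=-0.701 → step 20: x=0.047, v=0.004, θ₁=-0.014, ω₁=0.016, θ₂=-0.005, ω₂=-0.012
apply F[20]=-0.628 → step 21: x=0.047, v=-0.002, θ₁=-0.014, ω₁=0.021, θ₂=-0.005, ω₂=-0.010
apply F[21]=-0.561 → step 22: x=0.047, v=-0.007, θ₁=-0.013, ω₁=0.025, θ₂=-0.005, ω₂=-0.007
apply F[22]=-0.499 → step 23: x=0.046, v=-0.012, θ₁=-0.013, ω₁=0.028, θ₂=-0.005, ω₂=-0.005
apply F[23]=-0.444 → step 24: x=0.046, v=-0.016, θ₁=-0.012, ω₁=0.030, θ₂=-0.005, ω₂=-0.003
apply F[24]=-0.393 → step 25: x=0.046, v=-0.019, θ₁=-0.012, ω₁=0.031, θ₂=-0.005, ω₂=-0.001
apply F[25]=-0.346 → step 26: x=0.045, v=-0.022, θ₁=-0.011, ω₁=0.032, θ₂=-0.005, ω₂=0.001
apply F[26]=-0.305 → step 27: x=0.045, v=-0.025, θ₁=-0.010, ω₁=0.033, θ₂=-0.005, ω₂=0.002
apply F[27]=-0.267 → step 28: x=0.044, v=-0.027, θ₁=-0.010, ω₁=0.033, θ₂=-0.005, ω₂=0.004
apply F[28]=-0.233 → step 29: x=0.044, v=-0.029, θ₁=-0.009, ω₁=0.032, θ₂=-0.005, ω₂=0.005
Max |angle| over trajectory = 0.043 rad = 2.5°.

Answer: 2.5°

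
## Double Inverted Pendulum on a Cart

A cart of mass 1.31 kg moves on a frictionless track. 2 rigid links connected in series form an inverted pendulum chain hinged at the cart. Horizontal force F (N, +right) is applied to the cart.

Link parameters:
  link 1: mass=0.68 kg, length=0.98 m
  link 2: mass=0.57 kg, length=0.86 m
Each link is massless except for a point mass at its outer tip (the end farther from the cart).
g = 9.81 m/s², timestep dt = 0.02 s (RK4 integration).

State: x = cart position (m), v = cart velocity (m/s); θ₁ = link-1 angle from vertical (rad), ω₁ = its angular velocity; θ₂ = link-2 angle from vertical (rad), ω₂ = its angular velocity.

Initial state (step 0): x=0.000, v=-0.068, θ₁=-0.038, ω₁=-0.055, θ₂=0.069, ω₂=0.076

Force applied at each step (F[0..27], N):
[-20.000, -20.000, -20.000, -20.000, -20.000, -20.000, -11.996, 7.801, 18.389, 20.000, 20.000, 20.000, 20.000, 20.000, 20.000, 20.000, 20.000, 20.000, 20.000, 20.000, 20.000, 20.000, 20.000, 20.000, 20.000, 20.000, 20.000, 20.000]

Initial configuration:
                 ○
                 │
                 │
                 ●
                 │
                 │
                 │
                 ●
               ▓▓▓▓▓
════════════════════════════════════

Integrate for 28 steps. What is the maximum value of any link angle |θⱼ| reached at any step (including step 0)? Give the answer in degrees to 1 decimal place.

apply F[0]=-20.000 → step 1: x=-0.004, v=-0.366, θ₁=-0.036, ω₁=0.223, θ₂=0.071, ω₂=0.123
apply F[1]=-20.000 → step 2: x=-0.015, v=-0.665, θ₁=-0.029, ω₁=0.503, θ₂=0.074, ω₂=0.168
apply F[2]=-20.000 → step 3: x=-0.031, v=-0.966, θ₁=-0.016, ω₁=0.789, θ₂=0.078, ω₂=0.209
apply F[3]=-20.000 → step 4: x=-0.053, v=-1.270, θ₁=0.003, ω₁=1.085, θ₂=0.082, ω₂=0.243
apply F[4]=-20.000 → step 5: x=-0.082, v=-1.578, θ₁=0.027, ω₁=1.392, θ₂=0.087, ω₂=0.267
apply F[5]=-20.000 → step 6: x=-0.116, v=-1.888, θ₁=0.058, ω₁=1.711, θ₂=0.093, ω₂=0.281
apply F[6]=-11.996 → step 7: x=-0.156, v=-2.080, θ₁=0.095, ω₁=1.919, θ₂=0.098, ω₂=0.286
apply F[7]=+7.801 → step 8: x=-0.197, v=-1.976, θ₁=0.132, ω₁=1.838, θ₂=0.104, ω₂=0.282
apply F[8]=+18.389 → step 9: x=-0.234, v=-1.719, θ₁=0.167, ω₁=1.616, θ₂=0.110, ω₂=0.266
apply F[9]=+20.000 → step 10: x=-0.265, v=-1.448, θ₁=0.197, ω₁=1.391, θ₂=0.115, ω₂=0.237
apply F[10]=+20.000 → step 11: x=-0.292, v=-1.185, θ₁=0.222, ω₁=1.187, θ₂=0.119, ω₂=0.195
apply F[11]=+20.000 → step 12: x=-0.313, v=-0.929, θ₁=0.244, ω₁=1.001, θ₂=0.122, ω₂=0.141
apply F[12]=+20.000 → step 13: x=-0.329, v=-0.680, θ₁=0.263, ω₁=0.830, θ₂=0.125, ω₂=0.076
apply F[13]=+20.000 → step 14: x=-0.340, v=-0.435, θ₁=0.278, ω₁=0.673, θ₂=0.125, ω₂=0.002
apply F[14]=+20.000 → step 15: x=-0.346, v=-0.195, θ₁=0.290, ω₁=0.526, θ₂=0.125, ω₂=-0.080
apply F[15]=+20.000 → step 16: x=-0.348, v=0.042, θ₁=0.299, ω₁=0.388, θ₂=0.122, ω₂=-0.170
apply F[16]=+20.000 → step 17: x=-0.345, v=0.277, θ₁=0.305, ω₁=0.256, θ₂=0.118, ω₂=-0.266
apply F[17]=+20.000 → step 18: x=-0.337, v=0.511, θ₁=0.309, ω₁=0.129, θ₂=0.112, ω₂=-0.367
apply F[18]=+20.000 → step 19: x=-0.324, v=0.744, θ₁=0.310, ω₁=0.005, θ₂=0.103, ω₂=-0.474
apply F[19]=+20.000 → step 20: x=-0.307, v=0.978, θ₁=0.309, ω₁=-0.118, θ₂=0.093, ω₂=-0.585
apply F[20]=+20.000 → step 21: x=-0.285, v=1.212, θ₁=0.306, ω₁=-0.242, θ₂=0.080, ω₂=-0.699
apply F[21]=+20.000 → step 22: x=-0.258, v=1.449, θ₁=0.299, ω₁=-0.368, θ₂=0.065, ω₂=-0.817
apply F[22]=+20.000 → step 23: x=-0.227, v=1.689, θ₁=0.291, ω₁=-0.498, θ₂=0.047, ω₂=-0.937
apply F[23]=+20.000 → step 24: x=-0.191, v=1.932, θ₁=0.279, ω₁=-0.635, θ₂=0.027, ω₂=-1.058
apply F[24]=+20.000 → step 25: x=-0.150, v=2.180, θ₁=0.265, ω₁=-0.780, θ₂=0.005, ω₂=-1.180
apply F[25]=+20.000 → step 26: x=-0.104, v=2.433, θ₁=0.248, ω₁=-0.936, θ₂=-0.020, ω₂=-1.300
apply F[26]=+20.000 → step 27: x=-0.052, v=2.692, θ₁=0.228, ω₁=-1.104, θ₂=-0.047, ω₂=-1.418
apply F[27]=+20.000 → step 28: x=0.004, v=2.958, θ₁=0.204, ω₁=-1.287, θ₂=-0.077, ω₂=-1.531
Max |angle| over trajectory = 0.310 rad = 17.8°.

Answer: 17.8°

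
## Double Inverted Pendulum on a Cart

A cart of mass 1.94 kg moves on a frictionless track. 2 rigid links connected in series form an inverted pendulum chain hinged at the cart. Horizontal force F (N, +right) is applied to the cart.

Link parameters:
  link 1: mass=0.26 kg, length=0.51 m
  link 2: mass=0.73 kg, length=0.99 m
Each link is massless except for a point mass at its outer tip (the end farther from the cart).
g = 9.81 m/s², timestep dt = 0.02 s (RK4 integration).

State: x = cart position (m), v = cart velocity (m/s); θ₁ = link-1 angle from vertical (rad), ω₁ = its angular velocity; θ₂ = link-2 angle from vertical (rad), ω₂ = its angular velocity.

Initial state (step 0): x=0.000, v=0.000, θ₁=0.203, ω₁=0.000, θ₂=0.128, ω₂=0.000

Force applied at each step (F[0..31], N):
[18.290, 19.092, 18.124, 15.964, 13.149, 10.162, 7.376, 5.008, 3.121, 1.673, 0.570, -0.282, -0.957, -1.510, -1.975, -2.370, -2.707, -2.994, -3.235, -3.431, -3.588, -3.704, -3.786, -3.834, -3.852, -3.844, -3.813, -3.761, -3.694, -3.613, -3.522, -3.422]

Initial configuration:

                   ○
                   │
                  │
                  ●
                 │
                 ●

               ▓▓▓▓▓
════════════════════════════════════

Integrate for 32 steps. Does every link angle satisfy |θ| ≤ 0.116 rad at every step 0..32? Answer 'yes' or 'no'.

apply F[0]=+18.290 → step 1: x=0.002, v=0.166, θ₁=0.202, ω₁=-0.150, θ₂=0.127, ω₂=-0.064
apply F[1]=+19.092 → step 2: x=0.007, v=0.340, θ₁=0.197, ω₁=-0.320, θ₂=0.125, ω₂=-0.126
apply F[2]=+18.124 → step 3: x=0.015, v=0.505, θ₁=0.189, ω₁=-0.481, θ₂=0.122, ω₂=-0.184
apply F[3]=+15.964 → step 4: x=0.027, v=0.650, θ₁=0.178, ω₁=-0.616, θ₂=0.118, ω₂=-0.236
apply F[4]=+13.149 → step 5: x=0.041, v=0.768, θ₁=0.165, ω₁=-0.714, θ₂=0.113, ω₂=-0.280
apply F[5]=+10.162 → step 6: x=0.057, v=0.857, θ₁=0.150, ω₁=-0.774, θ₂=0.107, ω₂=-0.317
apply F[6]=+7.376 → step 7: x=0.075, v=0.919, θ₁=0.134, ω₁=-0.799, θ₂=0.100, ω₂=-0.345
apply F[7]=+5.008 → step 8: x=0.094, v=0.958, θ₁=0.118, ω₁=-0.797, θ₂=0.093, ω₂=-0.367
apply F[8]=+3.121 → step 9: x=0.113, v=0.980, θ₁=0.102, ω₁=-0.775, θ₂=0.086, ω₂=-0.382
apply F[9]=+1.673 → step 10: x=0.133, v=0.988, θ₁=0.087, ω₁=-0.741, θ₂=0.078, ω₂=-0.391
apply F[10]=+0.570 → step 11: x=0.152, v=0.986, θ₁=0.073, ω₁=-0.701, θ₂=0.070, ω₂=-0.396
apply F[11]=-0.282 → step 12: x=0.172, v=0.977, θ₁=0.059, ω₁=-0.658, θ₂=0.062, ω₂=-0.396
apply F[12]=-0.957 → step 13: x=0.191, v=0.962, θ₁=0.047, ω₁=-0.614, θ₂=0.054, ω₂=-0.392
apply F[13]=-1.510 → step 14: x=0.210, v=0.942, θ₁=0.035, ω₁=-0.570, θ₂=0.047, ω₂=-0.385
apply F[14]=-1.975 → step 15: x=0.229, v=0.919, θ₁=0.024, ω₁=-0.527, θ₂=0.039, ω₂=-0.375
apply F[15]=-2.370 → step 16: x=0.247, v=0.893, θ₁=0.014, ω₁=-0.486, θ₂=0.032, ω₂=-0.363
apply F[16]=-2.707 → step 17: x=0.265, v=0.864, θ₁=0.004, ω₁=-0.446, θ₂=0.024, ω₂=-0.349
apply F[17]=-2.994 → step 18: x=0.282, v=0.833, θ₁=-0.004, ω₁=-0.407, θ₂=0.018, ω₂=-0.333
apply F[18]=-3.235 → step 19: x=0.298, v=0.801, θ₁=-0.012, ω₁=-0.370, θ₂=0.011, ω₂=-0.317
apply F[19]=-3.431 → step 20: x=0.314, v=0.767, θ₁=-0.019, ω₁=-0.335, θ₂=0.005, ω₂=-0.299
apply F[20]=-3.588 → step 21: x=0.329, v=0.732, θ₁=-0.025, ω₁=-0.301, θ₂=-0.001, ω₂=-0.281
apply F[21]=-3.704 → step 22: x=0.343, v=0.697, θ₁=-0.031, ω₁=-0.268, θ₂=-0.006, ω₂=-0.263
apply F[22]=-3.786 → step 23: x=0.357, v=0.661, θ₁=-0.036, ω₁=-0.238, θ₂=-0.011, ω₂=-0.244
apply F[23]=-3.834 → step 24: x=0.369, v=0.625, θ₁=-0.040, ω₁=-0.209, θ₂=-0.016, ω₂=-0.226
apply F[24]=-3.852 → step 25: x=0.382, v=0.590, θ₁=-0.044, ω₁=-0.182, θ₂=-0.020, ω₂=-0.207
apply F[25]=-3.844 → step 26: x=0.393, v=0.555, θ₁=-0.048, ω₁=-0.157, θ₂=-0.024, ω₂=-0.190
apply F[26]=-3.813 → step 27: x=0.404, v=0.520, θ₁=-0.051, ω₁=-0.133, θ₂=-0.028, ω₂=-0.172
apply F[27]=-3.761 → step 28: x=0.414, v=0.487, θ₁=-0.053, ω₁=-0.112, θ₂=-0.031, ω₂=-0.155
apply F[28]=-3.694 → step 29: x=0.423, v=0.454, θ₁=-0.055, ω₁=-0.092, θ₂=-0.034, ω₂=-0.139
apply F[29]=-3.613 → step 30: x=0.432, v=0.422, θ₁=-0.057, ω₁=-0.073, θ₂=-0.037, ω₂=-0.124
apply F[30]=-3.522 → step 31: x=0.440, v=0.392, θ₁=-0.058, ω₁=-0.057, θ₂=-0.039, ω₂=-0.109
apply F[31]=-3.422 → step 32: x=0.448, v=0.363, θ₁=-0.059, ω₁=-0.042, θ₂=-0.041, ω₂=-0.095
Max |angle| over trajectory = 0.203 rad; bound = 0.116 → exceeded.

Answer: no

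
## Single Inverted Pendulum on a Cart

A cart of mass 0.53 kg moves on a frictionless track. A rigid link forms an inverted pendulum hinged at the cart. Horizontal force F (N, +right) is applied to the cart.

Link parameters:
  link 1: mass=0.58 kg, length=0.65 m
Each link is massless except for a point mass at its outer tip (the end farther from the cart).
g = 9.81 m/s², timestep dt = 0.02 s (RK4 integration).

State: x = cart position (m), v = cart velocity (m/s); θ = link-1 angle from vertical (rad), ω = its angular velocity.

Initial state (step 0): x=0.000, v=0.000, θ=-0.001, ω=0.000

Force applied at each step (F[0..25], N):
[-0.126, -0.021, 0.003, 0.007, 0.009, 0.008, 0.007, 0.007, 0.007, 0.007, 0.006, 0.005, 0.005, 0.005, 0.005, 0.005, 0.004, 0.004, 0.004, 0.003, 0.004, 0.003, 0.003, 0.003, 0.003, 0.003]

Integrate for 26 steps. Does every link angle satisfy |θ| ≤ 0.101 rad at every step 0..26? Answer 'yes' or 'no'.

apply F[0]=-0.126 → step 1: x=-0.000, v=-0.005, θ=-0.001, ω=0.007
apply F[1]=-0.021 → step 2: x=-0.000, v=-0.005, θ=-0.001, ω=0.007
apply F[2]=+0.003 → step 3: x=-0.000, v=-0.005, θ=-0.001, ω=0.007
apply F[3]=+0.007 → step 4: x=-0.000, v=-0.004, θ=-0.001, ω=0.006
apply F[4]=+0.009 → step 5: x=-0.000, v=-0.004, θ=-0.000, ω=0.005
apply F[5]=+0.008 → step 6: x=-0.000, v=-0.004, θ=-0.000, ω=0.004
apply F[6]=+0.007 → step 7: x=-0.001, v=-0.003, θ=-0.000, ω=0.004
apply F[7]=+0.007 → step 8: x=-0.001, v=-0.003, θ=-0.000, ω=0.003
apply F[8]=+0.007 → step 9: x=-0.001, v=-0.003, θ=-0.000, ω=0.003
apply F[9]=+0.007 → step 10: x=-0.001, v=-0.002, θ=-0.000, ω=0.002
apply F[10]=+0.006 → step 11: x=-0.001, v=-0.002, θ=-0.000, ω=0.002
apply F[11]=+0.005 → step 12: x=-0.001, v=-0.002, θ=0.000, ω=0.002
apply F[12]=+0.005 → step 13: x=-0.001, v=-0.002, θ=0.000, ω=0.001
apply F[13]=+0.005 → step 14: x=-0.001, v=-0.002, θ=0.000, ω=0.001
apply F[14]=+0.005 → step 15: x=-0.001, v=-0.002, θ=0.000, ω=0.001
apply F[15]=+0.005 → step 16: x=-0.001, v=-0.001, θ=0.000, ω=0.001
apply F[16]=+0.004 → step 17: x=-0.001, v=-0.001, θ=0.000, ω=0.001
apply F[17]=+0.004 → step 18: x=-0.001, v=-0.001, θ=0.000, ω=0.001
apply F[18]=+0.004 → step 19: x=-0.001, v=-0.001, θ=0.000, ω=0.000
apply F[19]=+0.003 → step 20: x=-0.001, v=-0.001, θ=0.000, ω=0.000
apply F[20]=+0.004 → step 21: x=-0.001, v=-0.001, θ=0.000, ω=0.000
apply F[21]=+0.003 → step 22: x=-0.001, v=-0.001, θ=0.000, ω=0.000
apply F[22]=+0.003 → step 23: x=-0.001, v=-0.001, θ=0.000, ω=0.000
apply F[23]=+0.003 → step 24: x=-0.001, v=-0.001, θ=0.000, ω=0.000
apply F[24]=+0.003 → step 25: x=-0.001, v=-0.001, θ=0.000, ω=0.000
apply F[25]=+0.003 → step 26: x=-0.001, v=-0.000, θ=0.000, ω=-0.000
Max |angle| over trajectory = 0.001 rad; bound = 0.101 → within bound.

Answer: yes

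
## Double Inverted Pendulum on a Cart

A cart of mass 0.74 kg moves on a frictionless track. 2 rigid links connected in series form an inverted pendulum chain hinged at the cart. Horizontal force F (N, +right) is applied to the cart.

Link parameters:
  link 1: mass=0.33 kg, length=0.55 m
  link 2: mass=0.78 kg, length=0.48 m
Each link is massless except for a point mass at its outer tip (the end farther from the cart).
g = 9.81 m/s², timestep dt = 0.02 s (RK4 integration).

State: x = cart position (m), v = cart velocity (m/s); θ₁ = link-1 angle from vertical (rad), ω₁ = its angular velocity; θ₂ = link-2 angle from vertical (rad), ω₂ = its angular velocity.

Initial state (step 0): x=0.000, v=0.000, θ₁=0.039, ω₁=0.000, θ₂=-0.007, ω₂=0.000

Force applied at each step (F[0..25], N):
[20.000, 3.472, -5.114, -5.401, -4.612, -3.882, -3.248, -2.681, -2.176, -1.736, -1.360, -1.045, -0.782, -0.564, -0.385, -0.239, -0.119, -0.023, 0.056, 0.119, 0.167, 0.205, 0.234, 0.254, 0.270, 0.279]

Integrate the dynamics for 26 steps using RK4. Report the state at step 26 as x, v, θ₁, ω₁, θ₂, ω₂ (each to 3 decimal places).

Answer: x=-0.003, v=-0.118, θ₁=0.004, ω₁=0.053, θ₂=0.000, ω₂=0.054

Derivation:
apply F[0]=+20.000 → step 1: x=0.005, v=0.529, θ₁=0.030, ω₁=-0.909, θ₂=-0.008, ω₂=-0.064
apply F[1]=+3.472 → step 2: x=0.017, v=0.617, θ₁=0.011, ω₁=-1.039, θ₂=-0.009, ω₂=-0.102
apply F[2]=-5.114 → step 3: x=0.028, v=0.479, θ₁=-0.008, ω₁=-0.778, θ₂=-0.012, ω₂=-0.117
apply F[3]=-5.401 → step 4: x=0.036, v=0.337, θ₁=-0.021, ω₁=-0.527, θ₂=-0.014, ω₂=-0.114
apply F[4]=-4.612 → step 5: x=0.041, v=0.220, θ₁=-0.029, ω₁=-0.331, θ₂=-0.016, ω₂=-0.100
apply F[5]=-3.882 → step 6: x=0.045, v=0.124, θ₁=-0.034, ω₁=-0.182, θ₂=-0.018, ω₂=-0.080
apply F[6]=-3.248 → step 7: x=0.047, v=0.047, θ₁=-0.037, ω₁=-0.069, θ₂=-0.019, ω₂=-0.056
apply F[7]=-2.681 → step 8: x=0.047, v=-0.014, θ₁=-0.037, ω₁=0.014, θ₂=-0.020, ω₂=-0.031
apply F[8]=-2.176 → step 9: x=0.046, v=-0.062, θ₁=-0.036, ω₁=0.074, θ₂=-0.021, ω₂=-0.008
apply F[9]=-1.736 → step 10: x=0.045, v=-0.098, θ₁=-0.035, ω₁=0.114, θ₂=-0.020, ω₂=0.012
apply F[10]=-1.360 → step 11: x=0.042, v=-0.125, θ₁=-0.032, ω₁=0.140, θ₂=-0.020, ω₂=0.030
apply F[11]=-1.045 → step 12: x=0.040, v=-0.145, θ₁=-0.029, ω₁=0.155, θ₂=-0.019, ω₂=0.045
apply F[12]=-0.782 → step 13: x=0.037, v=-0.158, θ₁=-0.026, ω₁=0.162, θ₂=-0.018, ω₂=0.058
apply F[13]=-0.564 → step 14: x=0.033, v=-0.166, θ₁=-0.023, ω₁=0.162, θ₂=-0.017, ω₂=0.067
apply F[14]=-0.385 → step 15: x=0.030, v=-0.170, θ₁=-0.020, ω₁=0.158, θ₂=-0.016, ω₂=0.073
apply F[15]=-0.239 → step 16: x=0.027, v=-0.171, θ₁=-0.016, ω₁=0.151, θ₂=-0.014, ω₂=0.078
apply F[16]=-0.119 → step 17: x=0.023, v=-0.170, θ₁=-0.014, ω₁=0.142, θ₂=-0.012, ω₂=0.080
apply F[17]=-0.023 → step 18: x=0.020, v=-0.167, θ₁=-0.011, ω₁=0.132, θ₂=-0.011, ω₂=0.081
apply F[18]=+0.056 → step 19: x=0.017, v=-0.163, θ₁=-0.008, ω₁=0.122, θ₂=-0.009, ω₂=0.080
apply F[19]=+0.119 → step 20: x=0.013, v=-0.157, θ₁=-0.006, ω₁=0.111, θ₂=-0.008, ω₂=0.078
apply F[20]=+0.167 → step 21: x=0.010, v=-0.151, θ₁=-0.004, ω₁=0.100, θ₂=-0.006, ω₂=0.075
apply F[21]=+0.205 → step 22: x=0.007, v=-0.145, θ₁=-0.002, ω₁=0.089, θ₂=-0.005, ω₂=0.071
apply F[22]=+0.234 → step 23: x=0.004, v=-0.138, θ₁=-0.000, ω₁=0.079, θ₂=-0.003, ω₂=0.067
apply F[23]=+0.254 → step 24: x=0.002, v=-0.132, θ₁=0.001, ω₁=0.070, θ₂=-0.002, ω₂=0.063
apply F[24]=+0.270 → step 25: x=-0.001, v=-0.125, θ₁=0.003, ω₁=0.061, θ₂=-0.001, ω₂=0.058
apply F[25]=+0.279 → step 26: x=-0.003, v=-0.118, θ₁=0.004, ω₁=0.053, θ₂=0.000, ω₂=0.054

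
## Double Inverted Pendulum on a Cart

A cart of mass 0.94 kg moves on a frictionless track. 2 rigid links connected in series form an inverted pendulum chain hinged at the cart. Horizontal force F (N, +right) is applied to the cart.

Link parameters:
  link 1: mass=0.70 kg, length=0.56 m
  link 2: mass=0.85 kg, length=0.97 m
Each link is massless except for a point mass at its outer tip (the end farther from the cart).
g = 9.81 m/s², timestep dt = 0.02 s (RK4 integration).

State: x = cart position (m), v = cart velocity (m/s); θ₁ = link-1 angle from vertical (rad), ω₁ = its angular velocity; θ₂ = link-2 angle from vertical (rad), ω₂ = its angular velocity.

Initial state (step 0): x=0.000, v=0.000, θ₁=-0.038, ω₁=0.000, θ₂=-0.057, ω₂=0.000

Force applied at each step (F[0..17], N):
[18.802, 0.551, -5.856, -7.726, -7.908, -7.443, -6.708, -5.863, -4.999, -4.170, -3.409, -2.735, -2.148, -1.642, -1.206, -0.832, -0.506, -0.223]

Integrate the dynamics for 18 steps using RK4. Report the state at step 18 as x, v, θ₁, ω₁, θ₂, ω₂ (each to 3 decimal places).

Answer: x=-0.072, v=-0.530, θ₁=-0.025, ω₁=0.342, θ₂=-0.025, ω₂=0.173

Derivation:
apply F[0]=+18.802 → step 1: x=0.004, v=0.412, θ₁=-0.045, ω₁=-0.743, θ₂=-0.057, ω₂=-0.007
apply F[1]=+0.551 → step 2: x=0.013, v=0.440, θ₁=-0.061, ω₁=-0.810, θ₂=-0.057, ω₂=-0.008
apply F[2]=-5.856 → step 3: x=0.020, v=0.338, θ₁=-0.076, ω₁=-0.656, θ₂=-0.057, ω₂=-0.003
apply F[3]=-7.726 → step 4: x=0.026, v=0.200, θ₁=-0.087, ω₁=-0.451, θ₂=-0.057, ω₂=0.008
apply F[4]=-7.908 → step 5: x=0.028, v=0.063, θ₁=-0.094, ω₁=-0.253, θ₂=-0.057, ω₂=0.023
apply F[5]=-7.443 → step 6: x=0.028, v=-0.063, θ₁=-0.097, ω₁=-0.080, θ₂=-0.056, ω₂=0.042
apply F[6]=-6.708 → step 7: x=0.026, v=-0.173, θ₁=-0.097, ω₁=0.063, θ₂=-0.055, ω₂=0.061
apply F[7]=-5.863 → step 8: x=0.022, v=-0.265, θ₁=-0.095, ω₁=0.176, θ₂=-0.054, ω₂=0.080
apply F[8]=-4.999 → step 9: x=0.016, v=-0.341, θ₁=-0.090, ω₁=0.260, θ₂=-0.052, ω₂=0.098
apply F[9]=-4.170 → step 10: x=0.008, v=-0.401, θ₁=-0.085, ω₁=0.321, θ₂=-0.050, ω₂=0.115
apply F[10]=-3.409 → step 11: x=-0.000, v=-0.447, θ₁=-0.078, ω₁=0.361, θ₂=-0.048, ω₂=0.130
apply F[11]=-2.735 → step 12: x=-0.010, v=-0.481, θ₁=-0.070, ω₁=0.384, θ₂=-0.045, ω₂=0.142
apply F[12]=-2.148 → step 13: x=-0.019, v=-0.506, θ₁=-0.063, ω₁=0.394, θ₂=-0.042, ω₂=0.152
apply F[13]=-1.642 → step 14: x=-0.030, v=-0.522, θ₁=-0.055, ω₁=0.395, θ₂=-0.039, ω₂=0.160
apply F[14]=-1.206 → step 15: x=-0.040, v=-0.531, θ₁=-0.047, ω₁=0.388, θ₂=-0.036, ω₂=0.166
apply F[15]=-0.832 → step 16: x=-0.051, v=-0.535, θ₁=-0.039, ω₁=0.376, θ₂=-0.032, ω₂=0.171
apply F[16]=-0.506 → step 17: x=-0.062, v=-0.535, θ₁=-0.032, ω₁=0.360, θ₂=-0.029, ω₂=0.173
apply F[17]=-0.223 → step 18: x=-0.072, v=-0.530, θ₁=-0.025, ω₁=0.342, θ₂=-0.025, ω₂=0.173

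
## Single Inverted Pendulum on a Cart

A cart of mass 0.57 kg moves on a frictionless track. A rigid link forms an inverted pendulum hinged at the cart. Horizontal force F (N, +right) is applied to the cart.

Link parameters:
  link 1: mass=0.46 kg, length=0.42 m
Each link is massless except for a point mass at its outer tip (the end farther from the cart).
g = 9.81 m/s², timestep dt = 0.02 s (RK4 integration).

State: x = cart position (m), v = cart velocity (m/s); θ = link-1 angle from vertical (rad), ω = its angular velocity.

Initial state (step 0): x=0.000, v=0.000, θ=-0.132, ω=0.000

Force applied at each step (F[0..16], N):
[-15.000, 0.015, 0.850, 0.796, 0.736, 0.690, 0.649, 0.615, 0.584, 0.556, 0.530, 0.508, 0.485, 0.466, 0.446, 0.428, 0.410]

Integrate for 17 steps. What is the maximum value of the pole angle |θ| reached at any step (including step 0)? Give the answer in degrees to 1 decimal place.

apply F[0]=-15.000 → step 1: x=-0.005, v=-0.500, θ=-0.121, ω=1.121
apply F[1]=+0.015 → step 2: x=-0.015, v=-0.483, θ=-0.099, ω=1.030
apply F[2]=+0.850 → step 3: x=-0.024, v=-0.440, θ=-0.080, ω=0.886
apply F[3]=+0.796 → step 4: x=-0.032, v=-0.401, θ=-0.064, ω=0.760
apply F[4]=+0.736 → step 5: x=-0.040, v=-0.367, θ=-0.050, ω=0.652
apply F[5]=+0.690 → step 6: x=-0.047, v=-0.336, θ=-0.038, ω=0.558
apply F[6]=+0.649 → step 7: x=-0.054, v=-0.308, θ=-0.027, ω=0.477
apply F[7]=+0.615 → step 8: x=-0.060, v=-0.283, θ=-0.018, ω=0.407
apply F[8]=+0.584 → step 9: x=-0.065, v=-0.260, θ=-0.011, ω=0.346
apply F[9]=+0.556 → step 10: x=-0.070, v=-0.240, θ=-0.005, ω=0.293
apply F[10]=+0.530 → step 11: x=-0.075, v=-0.221, θ=0.001, ω=0.247
apply F[11]=+0.508 → step 12: x=-0.079, v=-0.203, θ=0.005, ω=0.207
apply F[12]=+0.485 → step 13: x=-0.083, v=-0.188, θ=0.009, ω=0.173
apply F[13]=+0.466 → step 14: x=-0.086, v=-0.173, θ=0.012, ω=0.143
apply F[14]=+0.446 → step 15: x=-0.090, v=-0.159, θ=0.015, ω=0.117
apply F[15]=+0.428 → step 16: x=-0.093, v=-0.147, θ=0.017, ω=0.095
apply F[16]=+0.410 → step 17: x=-0.095, v=-0.135, θ=0.019, ω=0.076
Max |angle| over trajectory = 0.132 rad = 7.6°.

Answer: 7.6°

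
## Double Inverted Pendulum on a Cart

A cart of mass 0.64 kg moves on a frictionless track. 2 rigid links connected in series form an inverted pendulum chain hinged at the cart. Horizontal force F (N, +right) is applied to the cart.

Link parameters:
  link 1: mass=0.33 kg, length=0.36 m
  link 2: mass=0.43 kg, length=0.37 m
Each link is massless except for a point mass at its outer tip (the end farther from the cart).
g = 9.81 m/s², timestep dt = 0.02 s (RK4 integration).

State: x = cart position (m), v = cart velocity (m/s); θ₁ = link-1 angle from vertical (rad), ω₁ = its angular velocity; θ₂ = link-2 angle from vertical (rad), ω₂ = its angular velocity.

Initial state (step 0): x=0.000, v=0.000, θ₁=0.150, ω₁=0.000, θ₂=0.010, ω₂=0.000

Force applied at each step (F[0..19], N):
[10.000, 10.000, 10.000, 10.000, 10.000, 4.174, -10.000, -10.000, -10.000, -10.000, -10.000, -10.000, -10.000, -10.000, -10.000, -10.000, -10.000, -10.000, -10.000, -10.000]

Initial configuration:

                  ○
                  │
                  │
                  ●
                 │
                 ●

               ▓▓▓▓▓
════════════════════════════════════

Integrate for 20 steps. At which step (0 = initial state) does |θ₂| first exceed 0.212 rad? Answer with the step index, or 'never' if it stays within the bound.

apply F[0]=+10.000 → step 1: x=0.003, v=0.273, θ₁=0.144, ω₁=-0.555, θ₂=0.008, ω₂=-0.196
apply F[1]=+10.000 → step 2: x=0.011, v=0.549, θ₁=0.128, ω₁=-1.138, θ₂=0.002, ω₂=-0.377
apply F[2]=+10.000 → step 3: x=0.025, v=0.834, θ₁=0.099, ω₁=-1.774, θ₂=-0.007, ω₂=-0.527
apply F[3]=+10.000 → step 4: x=0.044, v=1.129, θ₁=0.056, ω₁=-2.490, θ₂=-0.019, ω₂=-0.631
apply F[4]=+10.000 → step 5: x=0.070, v=1.436, θ₁=-0.002, ω₁=-3.300, θ₂=-0.032, ω₂=-0.679
apply F[5]=+4.174 → step 6: x=0.100, v=1.571, θ₁=-0.071, ω₁=-3.691, θ₂=-0.045, ω₂=-0.682
apply F[6]=-10.000 → step 7: x=0.128, v=1.277, θ₁=-0.138, ω₁=-2.965, θ₂=-0.059, ω₂=-0.632
apply F[7]=-10.000 → step 8: x=0.151, v=1.000, θ₁=-0.191, ω₁=-2.364, θ₂=-0.070, ω₂=-0.517
apply F[8]=-10.000 → step 9: x=0.169, v=0.740, θ₁=-0.233, ω₁=-1.875, θ₂=-0.079, ω₂=-0.338
apply F[9]=-10.000 → step 10: x=0.181, v=0.493, θ₁=-0.266, ω₁=-1.479, θ₂=-0.083, ω₂=-0.105
apply F[10]=-10.000 → step 11: x=0.188, v=0.256, θ₁=-0.293, ω₁=-1.157, θ₂=-0.083, ω₂=0.175
apply F[11]=-10.000 → step 12: x=0.191, v=0.026, θ₁=-0.313, ω₁=-0.892, θ₂=-0.076, ω₂=0.496
apply F[12]=-10.000 → step 13: x=0.189, v=-0.199, θ₁=-0.329, ω₁=-0.671, θ₂=-0.063, ω₂=0.856
apply F[13]=-10.000 → step 14: x=0.183, v=-0.422, θ₁=-0.340, ω₁=-0.482, θ₂=-0.042, ω₂=1.251
apply F[14]=-10.000 → step 15: x=0.173, v=-0.646, θ₁=-0.348, ω₁=-0.312, θ₂=-0.012, ω₂=1.682
apply F[15]=-10.000 → step 16: x=0.157, v=-0.871, θ₁=-0.353, ω₁=-0.148, θ₂=0.026, ω₂=2.145
apply F[16]=-10.000 → step 17: x=0.138, v=-1.101, θ₁=-0.354, ω₁=0.026, θ₂=0.074, ω₂=2.635
apply F[17]=-10.000 → step 18: x=0.113, v=-1.337, θ₁=-0.351, ω₁=0.228, θ₂=0.131, ω₂=3.146
apply F[18]=-10.000 → step 19: x=0.084, v=-1.580, θ₁=-0.344, ω₁=0.480, θ₂=0.200, ω₂=3.667
apply F[19]=-10.000 → step 20: x=0.050, v=-1.832, θ₁=-0.332, ω₁=0.806, θ₂=0.278, ω₂=4.184
|θ₂| = 0.278 > 0.212 first at step 20.

Answer: 20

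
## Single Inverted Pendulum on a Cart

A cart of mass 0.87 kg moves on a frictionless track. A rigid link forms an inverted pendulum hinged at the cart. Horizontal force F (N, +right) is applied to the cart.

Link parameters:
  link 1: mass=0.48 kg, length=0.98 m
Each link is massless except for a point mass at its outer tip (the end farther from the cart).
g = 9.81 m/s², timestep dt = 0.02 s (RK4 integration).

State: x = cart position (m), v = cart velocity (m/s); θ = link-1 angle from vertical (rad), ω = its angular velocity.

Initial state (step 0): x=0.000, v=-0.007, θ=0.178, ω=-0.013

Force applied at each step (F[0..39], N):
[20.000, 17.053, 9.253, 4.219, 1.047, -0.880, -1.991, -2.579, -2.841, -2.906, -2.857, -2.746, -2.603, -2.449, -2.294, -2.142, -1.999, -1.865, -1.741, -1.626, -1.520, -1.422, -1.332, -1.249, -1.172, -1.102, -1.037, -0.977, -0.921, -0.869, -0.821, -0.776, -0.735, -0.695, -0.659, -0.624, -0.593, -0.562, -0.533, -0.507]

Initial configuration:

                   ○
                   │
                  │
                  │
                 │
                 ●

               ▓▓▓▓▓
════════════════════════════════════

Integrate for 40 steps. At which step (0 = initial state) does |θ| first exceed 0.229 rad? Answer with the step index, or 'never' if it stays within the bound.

Answer: never

Derivation:
apply F[0]=+20.000 → step 1: x=0.004, v=0.427, θ=0.174, ω=-0.414
apply F[1]=+17.053 → step 2: x=0.016, v=0.796, θ=0.162, ω=-0.751
apply F[2]=+9.253 → step 3: x=0.034, v=0.991, θ=0.145, ω=-0.917
apply F[3]=+4.219 → step 4: x=0.055, v=1.074, θ=0.127, ω=-0.974
apply F[4]=+1.047 → step 5: x=0.077, v=1.086, θ=0.107, ω=-0.963
apply F[5]=-0.880 → step 6: x=0.098, v=1.057, θ=0.088, ω=-0.914
apply F[6]=-1.991 → step 7: x=0.119, v=1.003, θ=0.071, ω=-0.843
apply F[7]=-2.579 → step 8: x=0.138, v=0.938, θ=0.055, ω=-0.764
apply F[8]=-2.841 → step 9: x=0.156, v=0.868, θ=0.040, ω=-0.683
apply F[9]=-2.906 → step 10: x=0.173, v=0.797, θ=0.027, ω=-0.605
apply F[10]=-2.857 → step 11: x=0.188, v=0.729, θ=0.016, ω=-0.531
apply F[11]=-2.746 → step 12: x=0.202, v=0.665, θ=0.006, ω=-0.463
apply F[12]=-2.603 → step 13: x=0.215, v=0.605, θ=-0.002, ω=-0.402
apply F[13]=-2.449 → step 14: x=0.226, v=0.549, θ=-0.010, ω=-0.346
apply F[14]=-2.294 → step 15: x=0.237, v=0.498, θ=-0.016, ω=-0.296
apply F[15]=-2.142 → step 16: x=0.246, v=0.451, θ=-0.022, ω=-0.252
apply F[16]=-1.999 → step 17: x=0.255, v=0.408, θ=-0.027, ω=-0.213
apply F[17]=-1.865 → step 18: x=0.262, v=0.368, θ=-0.030, ω=-0.178
apply F[18]=-1.741 → step 19: x=0.269, v=0.331, θ=-0.034, ω=-0.147
apply F[19]=-1.626 → step 20: x=0.276, v=0.298, θ=-0.036, ω=-0.120
apply F[20]=-1.520 → step 21: x=0.281, v=0.267, θ=-0.038, ω=-0.096
apply F[21]=-1.422 → step 22: x=0.286, v=0.238, θ=-0.040, ω=-0.075
apply F[22]=-1.332 → step 23: x=0.291, v=0.212, θ=-0.042, ω=-0.056
apply F[23]=-1.249 → step 24: x=0.295, v=0.188, θ=-0.042, ω=-0.040
apply F[24]=-1.172 → step 25: x=0.298, v=0.166, θ=-0.043, ω=-0.026
apply F[25]=-1.102 → step 26: x=0.302, v=0.145, θ=-0.044, ω=-0.014
apply F[26]=-1.037 → step 27: x=0.304, v=0.126, θ=-0.044, ω=-0.003
apply F[27]=-0.977 → step 28: x=0.307, v=0.108, θ=-0.044, ω=0.006
apply F[28]=-0.921 → step 29: x=0.309, v=0.092, θ=-0.043, ω=0.014
apply F[29]=-0.869 → step 30: x=0.310, v=0.077, θ=-0.043, ω=0.021
apply F[30]=-0.821 → step 31: x=0.312, v=0.062, θ=-0.043, ω=0.027
apply F[31]=-0.776 → step 32: x=0.313, v=0.049, θ=-0.042, ω=0.032
apply F[32]=-0.735 → step 33: x=0.314, v=0.037, θ=-0.041, ω=0.037
apply F[33]=-0.695 → step 34: x=0.314, v=0.025, θ=-0.041, ω=0.040
apply F[34]=-0.659 → step 35: x=0.315, v=0.015, θ=-0.040, ω=0.043
apply F[35]=-0.624 → step 36: x=0.315, v=0.004, θ=-0.039, ω=0.046
apply F[36]=-0.593 → step 37: x=0.315, v=-0.005, θ=-0.038, ω=0.047
apply F[37]=-0.562 → step 38: x=0.315, v=-0.014, θ=-0.037, ω=0.049
apply F[38]=-0.533 → step 39: x=0.314, v=-0.022, θ=-0.036, ω=0.050
apply F[39]=-0.507 → step 40: x=0.314, v=-0.030, θ=-0.035, ω=0.051
max |θ| = 0.178 ≤ 0.229 over all 41 states.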